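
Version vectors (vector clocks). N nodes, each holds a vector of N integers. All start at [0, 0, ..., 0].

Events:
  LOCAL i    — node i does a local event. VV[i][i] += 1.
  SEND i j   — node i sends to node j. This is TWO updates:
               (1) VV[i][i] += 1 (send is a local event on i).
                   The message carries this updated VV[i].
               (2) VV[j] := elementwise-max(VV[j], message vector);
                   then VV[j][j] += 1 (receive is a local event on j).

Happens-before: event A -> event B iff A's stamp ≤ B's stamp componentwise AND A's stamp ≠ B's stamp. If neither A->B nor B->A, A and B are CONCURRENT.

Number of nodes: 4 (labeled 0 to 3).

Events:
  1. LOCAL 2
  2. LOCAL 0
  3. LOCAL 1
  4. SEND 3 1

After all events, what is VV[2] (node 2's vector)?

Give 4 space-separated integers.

Initial: VV[0]=[0, 0, 0, 0]
Initial: VV[1]=[0, 0, 0, 0]
Initial: VV[2]=[0, 0, 0, 0]
Initial: VV[3]=[0, 0, 0, 0]
Event 1: LOCAL 2: VV[2][2]++ -> VV[2]=[0, 0, 1, 0]
Event 2: LOCAL 0: VV[0][0]++ -> VV[0]=[1, 0, 0, 0]
Event 3: LOCAL 1: VV[1][1]++ -> VV[1]=[0, 1, 0, 0]
Event 4: SEND 3->1: VV[3][3]++ -> VV[3]=[0, 0, 0, 1], msg_vec=[0, 0, 0, 1]; VV[1]=max(VV[1],msg_vec) then VV[1][1]++ -> VV[1]=[0, 2, 0, 1]
Final vectors: VV[0]=[1, 0, 0, 0]; VV[1]=[0, 2, 0, 1]; VV[2]=[0, 0, 1, 0]; VV[3]=[0, 0, 0, 1]

Answer: 0 0 1 0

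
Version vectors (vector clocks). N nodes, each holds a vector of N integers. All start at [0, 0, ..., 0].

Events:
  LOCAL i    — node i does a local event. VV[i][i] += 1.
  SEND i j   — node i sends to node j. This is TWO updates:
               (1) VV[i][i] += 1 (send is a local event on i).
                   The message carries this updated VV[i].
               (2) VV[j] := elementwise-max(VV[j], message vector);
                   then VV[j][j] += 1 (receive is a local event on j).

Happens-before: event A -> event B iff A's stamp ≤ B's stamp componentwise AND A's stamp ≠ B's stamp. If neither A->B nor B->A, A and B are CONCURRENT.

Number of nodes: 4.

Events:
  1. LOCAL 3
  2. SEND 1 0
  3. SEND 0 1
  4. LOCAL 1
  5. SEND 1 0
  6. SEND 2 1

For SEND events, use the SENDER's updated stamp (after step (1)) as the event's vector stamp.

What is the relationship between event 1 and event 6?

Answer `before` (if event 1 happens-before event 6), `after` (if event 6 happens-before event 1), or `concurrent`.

Answer: concurrent

Derivation:
Initial: VV[0]=[0, 0, 0, 0]
Initial: VV[1]=[0, 0, 0, 0]
Initial: VV[2]=[0, 0, 0, 0]
Initial: VV[3]=[0, 0, 0, 0]
Event 1: LOCAL 3: VV[3][3]++ -> VV[3]=[0, 0, 0, 1]
Event 2: SEND 1->0: VV[1][1]++ -> VV[1]=[0, 1, 0, 0], msg_vec=[0, 1, 0, 0]; VV[0]=max(VV[0],msg_vec) then VV[0][0]++ -> VV[0]=[1, 1, 0, 0]
Event 3: SEND 0->1: VV[0][0]++ -> VV[0]=[2, 1, 0, 0], msg_vec=[2, 1, 0, 0]; VV[1]=max(VV[1],msg_vec) then VV[1][1]++ -> VV[1]=[2, 2, 0, 0]
Event 4: LOCAL 1: VV[1][1]++ -> VV[1]=[2, 3, 0, 0]
Event 5: SEND 1->0: VV[1][1]++ -> VV[1]=[2, 4, 0, 0], msg_vec=[2, 4, 0, 0]; VV[0]=max(VV[0],msg_vec) then VV[0][0]++ -> VV[0]=[3, 4, 0, 0]
Event 6: SEND 2->1: VV[2][2]++ -> VV[2]=[0, 0, 1, 0], msg_vec=[0, 0, 1, 0]; VV[1]=max(VV[1],msg_vec) then VV[1][1]++ -> VV[1]=[2, 5, 1, 0]
Event 1 stamp: [0, 0, 0, 1]
Event 6 stamp: [0, 0, 1, 0]
[0, 0, 0, 1] <= [0, 0, 1, 0]? False
[0, 0, 1, 0] <= [0, 0, 0, 1]? False
Relation: concurrent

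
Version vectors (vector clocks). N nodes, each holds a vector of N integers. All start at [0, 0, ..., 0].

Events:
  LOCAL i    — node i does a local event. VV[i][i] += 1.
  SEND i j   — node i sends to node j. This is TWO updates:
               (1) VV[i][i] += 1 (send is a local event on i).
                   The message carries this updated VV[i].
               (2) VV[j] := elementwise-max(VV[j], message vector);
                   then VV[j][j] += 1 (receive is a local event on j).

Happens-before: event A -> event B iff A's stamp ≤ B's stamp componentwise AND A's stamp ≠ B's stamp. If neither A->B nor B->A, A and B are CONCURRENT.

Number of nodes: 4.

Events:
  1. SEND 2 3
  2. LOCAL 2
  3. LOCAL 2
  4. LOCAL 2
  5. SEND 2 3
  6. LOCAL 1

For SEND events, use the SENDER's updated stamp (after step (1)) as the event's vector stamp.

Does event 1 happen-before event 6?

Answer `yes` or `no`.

Answer: no

Derivation:
Initial: VV[0]=[0, 0, 0, 0]
Initial: VV[1]=[0, 0, 0, 0]
Initial: VV[2]=[0, 0, 0, 0]
Initial: VV[3]=[0, 0, 0, 0]
Event 1: SEND 2->3: VV[2][2]++ -> VV[2]=[0, 0, 1, 0], msg_vec=[0, 0, 1, 0]; VV[3]=max(VV[3],msg_vec) then VV[3][3]++ -> VV[3]=[0, 0, 1, 1]
Event 2: LOCAL 2: VV[2][2]++ -> VV[2]=[0, 0, 2, 0]
Event 3: LOCAL 2: VV[2][2]++ -> VV[2]=[0, 0, 3, 0]
Event 4: LOCAL 2: VV[2][2]++ -> VV[2]=[0, 0, 4, 0]
Event 5: SEND 2->3: VV[2][2]++ -> VV[2]=[0, 0, 5, 0], msg_vec=[0, 0, 5, 0]; VV[3]=max(VV[3],msg_vec) then VV[3][3]++ -> VV[3]=[0, 0, 5, 2]
Event 6: LOCAL 1: VV[1][1]++ -> VV[1]=[0, 1, 0, 0]
Event 1 stamp: [0, 0, 1, 0]
Event 6 stamp: [0, 1, 0, 0]
[0, 0, 1, 0] <= [0, 1, 0, 0]? False. Equal? False. Happens-before: False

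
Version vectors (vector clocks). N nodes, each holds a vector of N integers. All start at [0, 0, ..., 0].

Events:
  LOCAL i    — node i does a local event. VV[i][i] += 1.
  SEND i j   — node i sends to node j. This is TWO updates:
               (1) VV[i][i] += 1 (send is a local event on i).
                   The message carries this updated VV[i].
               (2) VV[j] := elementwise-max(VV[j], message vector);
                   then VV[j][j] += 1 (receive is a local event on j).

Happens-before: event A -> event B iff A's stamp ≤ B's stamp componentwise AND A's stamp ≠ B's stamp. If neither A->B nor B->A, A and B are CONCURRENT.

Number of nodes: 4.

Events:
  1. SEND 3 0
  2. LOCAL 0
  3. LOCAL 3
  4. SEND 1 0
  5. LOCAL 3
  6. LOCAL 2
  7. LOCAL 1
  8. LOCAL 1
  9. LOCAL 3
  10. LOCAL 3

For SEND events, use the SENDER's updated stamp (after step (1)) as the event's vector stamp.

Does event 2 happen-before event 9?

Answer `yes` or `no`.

Initial: VV[0]=[0, 0, 0, 0]
Initial: VV[1]=[0, 0, 0, 0]
Initial: VV[2]=[0, 0, 0, 0]
Initial: VV[3]=[0, 0, 0, 0]
Event 1: SEND 3->0: VV[3][3]++ -> VV[3]=[0, 0, 0, 1], msg_vec=[0, 0, 0, 1]; VV[0]=max(VV[0],msg_vec) then VV[0][0]++ -> VV[0]=[1, 0, 0, 1]
Event 2: LOCAL 0: VV[0][0]++ -> VV[0]=[2, 0, 0, 1]
Event 3: LOCAL 3: VV[3][3]++ -> VV[3]=[0, 0, 0, 2]
Event 4: SEND 1->0: VV[1][1]++ -> VV[1]=[0, 1, 0, 0], msg_vec=[0, 1, 0, 0]; VV[0]=max(VV[0],msg_vec) then VV[0][0]++ -> VV[0]=[3, 1, 0, 1]
Event 5: LOCAL 3: VV[3][3]++ -> VV[3]=[0, 0, 0, 3]
Event 6: LOCAL 2: VV[2][2]++ -> VV[2]=[0, 0, 1, 0]
Event 7: LOCAL 1: VV[1][1]++ -> VV[1]=[0, 2, 0, 0]
Event 8: LOCAL 1: VV[1][1]++ -> VV[1]=[0, 3, 0, 0]
Event 9: LOCAL 3: VV[3][3]++ -> VV[3]=[0, 0, 0, 4]
Event 10: LOCAL 3: VV[3][3]++ -> VV[3]=[0, 0, 0, 5]
Event 2 stamp: [2, 0, 0, 1]
Event 9 stamp: [0, 0, 0, 4]
[2, 0, 0, 1] <= [0, 0, 0, 4]? False. Equal? False. Happens-before: False

Answer: no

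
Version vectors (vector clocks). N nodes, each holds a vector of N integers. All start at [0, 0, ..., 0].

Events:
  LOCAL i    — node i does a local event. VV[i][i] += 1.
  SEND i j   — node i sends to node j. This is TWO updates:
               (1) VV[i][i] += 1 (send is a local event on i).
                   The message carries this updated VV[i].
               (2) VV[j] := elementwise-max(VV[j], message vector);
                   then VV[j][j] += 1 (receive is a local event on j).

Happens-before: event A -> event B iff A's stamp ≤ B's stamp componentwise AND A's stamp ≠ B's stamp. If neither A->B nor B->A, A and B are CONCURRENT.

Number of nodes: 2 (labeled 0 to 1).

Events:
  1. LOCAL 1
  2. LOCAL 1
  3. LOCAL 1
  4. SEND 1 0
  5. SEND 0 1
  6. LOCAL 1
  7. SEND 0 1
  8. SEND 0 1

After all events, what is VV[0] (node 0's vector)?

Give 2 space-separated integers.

Answer: 4 4

Derivation:
Initial: VV[0]=[0, 0]
Initial: VV[1]=[0, 0]
Event 1: LOCAL 1: VV[1][1]++ -> VV[1]=[0, 1]
Event 2: LOCAL 1: VV[1][1]++ -> VV[1]=[0, 2]
Event 3: LOCAL 1: VV[1][1]++ -> VV[1]=[0, 3]
Event 4: SEND 1->0: VV[1][1]++ -> VV[1]=[0, 4], msg_vec=[0, 4]; VV[0]=max(VV[0],msg_vec) then VV[0][0]++ -> VV[0]=[1, 4]
Event 5: SEND 0->1: VV[0][0]++ -> VV[0]=[2, 4], msg_vec=[2, 4]; VV[1]=max(VV[1],msg_vec) then VV[1][1]++ -> VV[1]=[2, 5]
Event 6: LOCAL 1: VV[1][1]++ -> VV[1]=[2, 6]
Event 7: SEND 0->1: VV[0][0]++ -> VV[0]=[3, 4], msg_vec=[3, 4]; VV[1]=max(VV[1],msg_vec) then VV[1][1]++ -> VV[1]=[3, 7]
Event 8: SEND 0->1: VV[0][0]++ -> VV[0]=[4, 4], msg_vec=[4, 4]; VV[1]=max(VV[1],msg_vec) then VV[1][1]++ -> VV[1]=[4, 8]
Final vectors: VV[0]=[4, 4]; VV[1]=[4, 8]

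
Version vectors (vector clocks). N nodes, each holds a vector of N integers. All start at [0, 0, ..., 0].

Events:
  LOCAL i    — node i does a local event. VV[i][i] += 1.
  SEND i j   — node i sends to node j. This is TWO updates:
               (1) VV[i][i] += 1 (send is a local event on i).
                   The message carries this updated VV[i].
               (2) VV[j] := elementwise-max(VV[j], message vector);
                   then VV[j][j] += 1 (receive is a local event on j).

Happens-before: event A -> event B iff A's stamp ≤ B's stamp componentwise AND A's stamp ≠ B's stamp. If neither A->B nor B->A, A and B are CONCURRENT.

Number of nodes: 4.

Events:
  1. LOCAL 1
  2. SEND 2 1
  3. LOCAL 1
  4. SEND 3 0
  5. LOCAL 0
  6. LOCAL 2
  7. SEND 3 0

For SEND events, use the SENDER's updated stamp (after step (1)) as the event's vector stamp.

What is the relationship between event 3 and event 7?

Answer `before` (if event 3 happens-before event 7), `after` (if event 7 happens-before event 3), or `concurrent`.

Initial: VV[0]=[0, 0, 0, 0]
Initial: VV[1]=[0, 0, 0, 0]
Initial: VV[2]=[0, 0, 0, 0]
Initial: VV[3]=[0, 0, 0, 0]
Event 1: LOCAL 1: VV[1][1]++ -> VV[1]=[0, 1, 0, 0]
Event 2: SEND 2->1: VV[2][2]++ -> VV[2]=[0, 0, 1, 0], msg_vec=[0, 0, 1, 0]; VV[1]=max(VV[1],msg_vec) then VV[1][1]++ -> VV[1]=[0, 2, 1, 0]
Event 3: LOCAL 1: VV[1][1]++ -> VV[1]=[0, 3, 1, 0]
Event 4: SEND 3->0: VV[3][3]++ -> VV[3]=[0, 0, 0, 1], msg_vec=[0, 0, 0, 1]; VV[0]=max(VV[0],msg_vec) then VV[0][0]++ -> VV[0]=[1, 0, 0, 1]
Event 5: LOCAL 0: VV[0][0]++ -> VV[0]=[2, 0, 0, 1]
Event 6: LOCAL 2: VV[2][2]++ -> VV[2]=[0, 0, 2, 0]
Event 7: SEND 3->0: VV[3][3]++ -> VV[3]=[0, 0, 0, 2], msg_vec=[0, 0, 0, 2]; VV[0]=max(VV[0],msg_vec) then VV[0][0]++ -> VV[0]=[3, 0, 0, 2]
Event 3 stamp: [0, 3, 1, 0]
Event 7 stamp: [0, 0, 0, 2]
[0, 3, 1, 0] <= [0, 0, 0, 2]? False
[0, 0, 0, 2] <= [0, 3, 1, 0]? False
Relation: concurrent

Answer: concurrent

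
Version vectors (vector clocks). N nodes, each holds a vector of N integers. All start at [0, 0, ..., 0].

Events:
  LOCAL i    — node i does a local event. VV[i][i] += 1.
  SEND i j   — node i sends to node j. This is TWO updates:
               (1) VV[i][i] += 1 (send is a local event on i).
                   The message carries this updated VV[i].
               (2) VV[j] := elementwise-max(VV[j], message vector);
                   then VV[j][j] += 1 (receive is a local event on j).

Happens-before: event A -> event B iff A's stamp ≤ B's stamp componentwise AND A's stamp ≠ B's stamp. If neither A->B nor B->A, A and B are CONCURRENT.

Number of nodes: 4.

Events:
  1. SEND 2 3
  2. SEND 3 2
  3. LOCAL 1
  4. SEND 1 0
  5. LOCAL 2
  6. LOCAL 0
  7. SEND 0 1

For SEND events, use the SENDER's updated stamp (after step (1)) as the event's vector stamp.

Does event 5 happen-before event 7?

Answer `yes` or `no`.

Answer: no

Derivation:
Initial: VV[0]=[0, 0, 0, 0]
Initial: VV[1]=[0, 0, 0, 0]
Initial: VV[2]=[0, 0, 0, 0]
Initial: VV[3]=[0, 0, 0, 0]
Event 1: SEND 2->3: VV[2][2]++ -> VV[2]=[0, 0, 1, 0], msg_vec=[0, 0, 1, 0]; VV[3]=max(VV[3],msg_vec) then VV[3][3]++ -> VV[3]=[0, 0, 1, 1]
Event 2: SEND 3->2: VV[3][3]++ -> VV[3]=[0, 0, 1, 2], msg_vec=[0, 0, 1, 2]; VV[2]=max(VV[2],msg_vec) then VV[2][2]++ -> VV[2]=[0, 0, 2, 2]
Event 3: LOCAL 1: VV[1][1]++ -> VV[1]=[0, 1, 0, 0]
Event 4: SEND 1->0: VV[1][1]++ -> VV[1]=[0, 2, 0, 0], msg_vec=[0, 2, 0, 0]; VV[0]=max(VV[0],msg_vec) then VV[0][0]++ -> VV[0]=[1, 2, 0, 0]
Event 5: LOCAL 2: VV[2][2]++ -> VV[2]=[0, 0, 3, 2]
Event 6: LOCAL 0: VV[0][0]++ -> VV[0]=[2, 2, 0, 0]
Event 7: SEND 0->1: VV[0][0]++ -> VV[0]=[3, 2, 0, 0], msg_vec=[3, 2, 0, 0]; VV[1]=max(VV[1],msg_vec) then VV[1][1]++ -> VV[1]=[3, 3, 0, 0]
Event 5 stamp: [0, 0, 3, 2]
Event 7 stamp: [3, 2, 0, 0]
[0, 0, 3, 2] <= [3, 2, 0, 0]? False. Equal? False. Happens-before: False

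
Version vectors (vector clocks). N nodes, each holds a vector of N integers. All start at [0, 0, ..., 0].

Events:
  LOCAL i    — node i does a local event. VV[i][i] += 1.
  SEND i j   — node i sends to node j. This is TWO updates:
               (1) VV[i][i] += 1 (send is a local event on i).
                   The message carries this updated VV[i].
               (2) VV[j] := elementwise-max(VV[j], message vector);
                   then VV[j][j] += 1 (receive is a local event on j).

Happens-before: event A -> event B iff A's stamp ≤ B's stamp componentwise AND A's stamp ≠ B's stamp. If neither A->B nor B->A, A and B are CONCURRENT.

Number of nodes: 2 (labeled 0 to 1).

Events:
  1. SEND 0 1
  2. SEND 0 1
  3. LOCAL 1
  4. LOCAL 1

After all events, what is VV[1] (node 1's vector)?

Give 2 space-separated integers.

Initial: VV[0]=[0, 0]
Initial: VV[1]=[0, 0]
Event 1: SEND 0->1: VV[0][0]++ -> VV[0]=[1, 0], msg_vec=[1, 0]; VV[1]=max(VV[1],msg_vec) then VV[1][1]++ -> VV[1]=[1, 1]
Event 2: SEND 0->1: VV[0][0]++ -> VV[0]=[2, 0], msg_vec=[2, 0]; VV[1]=max(VV[1],msg_vec) then VV[1][1]++ -> VV[1]=[2, 2]
Event 3: LOCAL 1: VV[1][1]++ -> VV[1]=[2, 3]
Event 4: LOCAL 1: VV[1][1]++ -> VV[1]=[2, 4]
Final vectors: VV[0]=[2, 0]; VV[1]=[2, 4]

Answer: 2 4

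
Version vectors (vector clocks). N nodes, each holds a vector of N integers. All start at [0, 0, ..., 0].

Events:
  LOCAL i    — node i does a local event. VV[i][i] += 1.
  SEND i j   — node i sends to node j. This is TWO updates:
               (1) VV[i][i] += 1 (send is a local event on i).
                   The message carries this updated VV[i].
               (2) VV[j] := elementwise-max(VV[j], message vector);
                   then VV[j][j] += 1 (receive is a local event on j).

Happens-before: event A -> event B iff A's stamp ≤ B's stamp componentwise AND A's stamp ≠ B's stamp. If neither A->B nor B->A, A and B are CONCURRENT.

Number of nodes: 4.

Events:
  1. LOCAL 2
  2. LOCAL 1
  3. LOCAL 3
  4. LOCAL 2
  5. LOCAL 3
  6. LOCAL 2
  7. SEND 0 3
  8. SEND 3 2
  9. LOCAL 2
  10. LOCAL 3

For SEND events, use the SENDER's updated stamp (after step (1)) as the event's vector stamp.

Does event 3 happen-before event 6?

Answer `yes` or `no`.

Answer: no

Derivation:
Initial: VV[0]=[0, 0, 0, 0]
Initial: VV[1]=[0, 0, 0, 0]
Initial: VV[2]=[0, 0, 0, 0]
Initial: VV[3]=[0, 0, 0, 0]
Event 1: LOCAL 2: VV[2][2]++ -> VV[2]=[0, 0, 1, 0]
Event 2: LOCAL 1: VV[1][1]++ -> VV[1]=[0, 1, 0, 0]
Event 3: LOCAL 3: VV[3][3]++ -> VV[3]=[0, 0, 0, 1]
Event 4: LOCAL 2: VV[2][2]++ -> VV[2]=[0, 0, 2, 0]
Event 5: LOCAL 3: VV[3][3]++ -> VV[3]=[0, 0, 0, 2]
Event 6: LOCAL 2: VV[2][2]++ -> VV[2]=[0, 0, 3, 0]
Event 7: SEND 0->3: VV[0][0]++ -> VV[0]=[1, 0, 0, 0], msg_vec=[1, 0, 0, 0]; VV[3]=max(VV[3],msg_vec) then VV[3][3]++ -> VV[3]=[1, 0, 0, 3]
Event 8: SEND 3->2: VV[3][3]++ -> VV[3]=[1, 0, 0, 4], msg_vec=[1, 0, 0, 4]; VV[2]=max(VV[2],msg_vec) then VV[2][2]++ -> VV[2]=[1, 0, 4, 4]
Event 9: LOCAL 2: VV[2][2]++ -> VV[2]=[1, 0, 5, 4]
Event 10: LOCAL 3: VV[3][3]++ -> VV[3]=[1, 0, 0, 5]
Event 3 stamp: [0, 0, 0, 1]
Event 6 stamp: [0, 0, 3, 0]
[0, 0, 0, 1] <= [0, 0, 3, 0]? False. Equal? False. Happens-before: False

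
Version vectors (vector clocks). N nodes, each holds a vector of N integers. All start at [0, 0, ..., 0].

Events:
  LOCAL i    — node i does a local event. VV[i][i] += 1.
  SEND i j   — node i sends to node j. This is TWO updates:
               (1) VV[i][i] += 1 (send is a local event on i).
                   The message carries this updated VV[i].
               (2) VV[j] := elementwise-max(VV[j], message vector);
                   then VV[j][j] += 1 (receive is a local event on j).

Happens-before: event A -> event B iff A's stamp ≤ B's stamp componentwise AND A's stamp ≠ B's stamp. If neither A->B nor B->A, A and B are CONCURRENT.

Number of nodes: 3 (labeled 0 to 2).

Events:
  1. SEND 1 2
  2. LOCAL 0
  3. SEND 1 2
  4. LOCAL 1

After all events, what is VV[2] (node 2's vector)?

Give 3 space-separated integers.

Initial: VV[0]=[0, 0, 0]
Initial: VV[1]=[0, 0, 0]
Initial: VV[2]=[0, 0, 0]
Event 1: SEND 1->2: VV[1][1]++ -> VV[1]=[0, 1, 0], msg_vec=[0, 1, 0]; VV[2]=max(VV[2],msg_vec) then VV[2][2]++ -> VV[2]=[0, 1, 1]
Event 2: LOCAL 0: VV[0][0]++ -> VV[0]=[1, 0, 0]
Event 3: SEND 1->2: VV[1][1]++ -> VV[1]=[0, 2, 0], msg_vec=[0, 2, 0]; VV[2]=max(VV[2],msg_vec) then VV[2][2]++ -> VV[2]=[0, 2, 2]
Event 4: LOCAL 1: VV[1][1]++ -> VV[1]=[0, 3, 0]
Final vectors: VV[0]=[1, 0, 0]; VV[1]=[0, 3, 0]; VV[2]=[0, 2, 2]

Answer: 0 2 2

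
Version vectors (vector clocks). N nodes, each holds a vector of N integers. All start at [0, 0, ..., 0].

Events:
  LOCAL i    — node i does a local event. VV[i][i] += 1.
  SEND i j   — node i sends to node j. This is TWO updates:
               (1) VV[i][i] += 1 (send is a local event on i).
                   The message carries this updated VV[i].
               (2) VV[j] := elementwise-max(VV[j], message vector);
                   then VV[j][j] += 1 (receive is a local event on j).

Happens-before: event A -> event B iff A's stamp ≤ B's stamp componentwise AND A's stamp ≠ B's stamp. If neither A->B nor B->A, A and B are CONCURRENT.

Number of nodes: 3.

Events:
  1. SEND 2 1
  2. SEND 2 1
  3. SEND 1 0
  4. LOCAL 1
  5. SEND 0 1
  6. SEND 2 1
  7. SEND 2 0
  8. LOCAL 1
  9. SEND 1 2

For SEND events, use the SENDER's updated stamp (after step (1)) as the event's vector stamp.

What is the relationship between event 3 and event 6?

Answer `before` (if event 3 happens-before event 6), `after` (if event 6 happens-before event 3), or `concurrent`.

Answer: concurrent

Derivation:
Initial: VV[0]=[0, 0, 0]
Initial: VV[1]=[0, 0, 0]
Initial: VV[2]=[0, 0, 0]
Event 1: SEND 2->1: VV[2][2]++ -> VV[2]=[0, 0, 1], msg_vec=[0, 0, 1]; VV[1]=max(VV[1],msg_vec) then VV[1][1]++ -> VV[1]=[0, 1, 1]
Event 2: SEND 2->1: VV[2][2]++ -> VV[2]=[0, 0, 2], msg_vec=[0, 0, 2]; VV[1]=max(VV[1],msg_vec) then VV[1][1]++ -> VV[1]=[0, 2, 2]
Event 3: SEND 1->0: VV[1][1]++ -> VV[1]=[0, 3, 2], msg_vec=[0, 3, 2]; VV[0]=max(VV[0],msg_vec) then VV[0][0]++ -> VV[0]=[1, 3, 2]
Event 4: LOCAL 1: VV[1][1]++ -> VV[1]=[0, 4, 2]
Event 5: SEND 0->1: VV[0][0]++ -> VV[0]=[2, 3, 2], msg_vec=[2, 3, 2]; VV[1]=max(VV[1],msg_vec) then VV[1][1]++ -> VV[1]=[2, 5, 2]
Event 6: SEND 2->1: VV[2][2]++ -> VV[2]=[0, 0, 3], msg_vec=[0, 0, 3]; VV[1]=max(VV[1],msg_vec) then VV[1][1]++ -> VV[1]=[2, 6, 3]
Event 7: SEND 2->0: VV[2][2]++ -> VV[2]=[0, 0, 4], msg_vec=[0, 0, 4]; VV[0]=max(VV[0],msg_vec) then VV[0][0]++ -> VV[0]=[3, 3, 4]
Event 8: LOCAL 1: VV[1][1]++ -> VV[1]=[2, 7, 3]
Event 9: SEND 1->2: VV[1][1]++ -> VV[1]=[2, 8, 3], msg_vec=[2, 8, 3]; VV[2]=max(VV[2],msg_vec) then VV[2][2]++ -> VV[2]=[2, 8, 5]
Event 3 stamp: [0, 3, 2]
Event 6 stamp: [0, 0, 3]
[0, 3, 2] <= [0, 0, 3]? False
[0, 0, 3] <= [0, 3, 2]? False
Relation: concurrent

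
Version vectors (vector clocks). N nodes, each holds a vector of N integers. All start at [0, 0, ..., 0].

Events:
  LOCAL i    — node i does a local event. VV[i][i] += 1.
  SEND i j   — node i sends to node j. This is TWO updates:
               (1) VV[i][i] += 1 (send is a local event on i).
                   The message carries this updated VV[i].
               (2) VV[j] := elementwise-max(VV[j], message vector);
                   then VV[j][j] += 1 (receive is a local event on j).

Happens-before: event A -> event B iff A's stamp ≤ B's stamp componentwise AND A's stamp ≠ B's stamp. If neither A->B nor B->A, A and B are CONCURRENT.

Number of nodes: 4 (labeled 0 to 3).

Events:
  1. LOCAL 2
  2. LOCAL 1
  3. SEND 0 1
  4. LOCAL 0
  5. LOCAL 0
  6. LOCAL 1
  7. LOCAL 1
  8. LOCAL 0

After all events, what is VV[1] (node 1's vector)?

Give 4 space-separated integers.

Initial: VV[0]=[0, 0, 0, 0]
Initial: VV[1]=[0, 0, 0, 0]
Initial: VV[2]=[0, 0, 0, 0]
Initial: VV[3]=[0, 0, 0, 0]
Event 1: LOCAL 2: VV[2][2]++ -> VV[2]=[0, 0, 1, 0]
Event 2: LOCAL 1: VV[1][1]++ -> VV[1]=[0, 1, 0, 0]
Event 3: SEND 0->1: VV[0][0]++ -> VV[0]=[1, 0, 0, 0], msg_vec=[1, 0, 0, 0]; VV[1]=max(VV[1],msg_vec) then VV[1][1]++ -> VV[1]=[1, 2, 0, 0]
Event 4: LOCAL 0: VV[0][0]++ -> VV[0]=[2, 0, 0, 0]
Event 5: LOCAL 0: VV[0][0]++ -> VV[0]=[3, 0, 0, 0]
Event 6: LOCAL 1: VV[1][1]++ -> VV[1]=[1, 3, 0, 0]
Event 7: LOCAL 1: VV[1][1]++ -> VV[1]=[1, 4, 0, 0]
Event 8: LOCAL 0: VV[0][0]++ -> VV[0]=[4, 0, 0, 0]
Final vectors: VV[0]=[4, 0, 0, 0]; VV[1]=[1, 4, 0, 0]; VV[2]=[0, 0, 1, 0]; VV[3]=[0, 0, 0, 0]

Answer: 1 4 0 0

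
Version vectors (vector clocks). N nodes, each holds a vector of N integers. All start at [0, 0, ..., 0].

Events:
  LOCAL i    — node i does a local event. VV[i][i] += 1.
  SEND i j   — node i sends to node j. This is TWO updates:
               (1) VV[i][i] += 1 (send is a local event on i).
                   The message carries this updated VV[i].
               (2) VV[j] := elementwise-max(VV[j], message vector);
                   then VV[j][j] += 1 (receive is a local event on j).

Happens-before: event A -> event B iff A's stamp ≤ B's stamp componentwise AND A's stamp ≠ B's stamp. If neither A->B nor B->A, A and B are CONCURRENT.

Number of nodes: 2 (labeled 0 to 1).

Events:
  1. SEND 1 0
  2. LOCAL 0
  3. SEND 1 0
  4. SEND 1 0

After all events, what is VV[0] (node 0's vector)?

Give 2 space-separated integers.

Answer: 4 3

Derivation:
Initial: VV[0]=[0, 0]
Initial: VV[1]=[0, 0]
Event 1: SEND 1->0: VV[1][1]++ -> VV[1]=[0, 1], msg_vec=[0, 1]; VV[0]=max(VV[0],msg_vec) then VV[0][0]++ -> VV[0]=[1, 1]
Event 2: LOCAL 0: VV[0][0]++ -> VV[0]=[2, 1]
Event 3: SEND 1->0: VV[1][1]++ -> VV[1]=[0, 2], msg_vec=[0, 2]; VV[0]=max(VV[0],msg_vec) then VV[0][0]++ -> VV[0]=[3, 2]
Event 4: SEND 1->0: VV[1][1]++ -> VV[1]=[0, 3], msg_vec=[0, 3]; VV[0]=max(VV[0],msg_vec) then VV[0][0]++ -> VV[0]=[4, 3]
Final vectors: VV[0]=[4, 3]; VV[1]=[0, 3]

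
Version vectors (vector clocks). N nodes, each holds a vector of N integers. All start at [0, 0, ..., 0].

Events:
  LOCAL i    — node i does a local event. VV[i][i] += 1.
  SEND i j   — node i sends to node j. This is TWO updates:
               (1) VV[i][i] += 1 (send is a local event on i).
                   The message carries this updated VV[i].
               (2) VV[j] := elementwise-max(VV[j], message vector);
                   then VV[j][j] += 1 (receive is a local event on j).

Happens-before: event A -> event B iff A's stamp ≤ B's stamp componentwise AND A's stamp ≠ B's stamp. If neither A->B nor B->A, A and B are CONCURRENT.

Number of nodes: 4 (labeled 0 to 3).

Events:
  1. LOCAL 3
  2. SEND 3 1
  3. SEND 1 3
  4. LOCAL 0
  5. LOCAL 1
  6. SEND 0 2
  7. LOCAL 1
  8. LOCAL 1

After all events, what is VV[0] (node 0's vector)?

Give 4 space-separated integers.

Initial: VV[0]=[0, 0, 0, 0]
Initial: VV[1]=[0, 0, 0, 0]
Initial: VV[2]=[0, 0, 0, 0]
Initial: VV[3]=[0, 0, 0, 0]
Event 1: LOCAL 3: VV[3][3]++ -> VV[3]=[0, 0, 0, 1]
Event 2: SEND 3->1: VV[3][3]++ -> VV[3]=[0, 0, 0, 2], msg_vec=[0, 0, 0, 2]; VV[1]=max(VV[1],msg_vec) then VV[1][1]++ -> VV[1]=[0, 1, 0, 2]
Event 3: SEND 1->3: VV[1][1]++ -> VV[1]=[0, 2, 0, 2], msg_vec=[0, 2, 0, 2]; VV[3]=max(VV[3],msg_vec) then VV[3][3]++ -> VV[3]=[0, 2, 0, 3]
Event 4: LOCAL 0: VV[0][0]++ -> VV[0]=[1, 0, 0, 0]
Event 5: LOCAL 1: VV[1][1]++ -> VV[1]=[0, 3, 0, 2]
Event 6: SEND 0->2: VV[0][0]++ -> VV[0]=[2, 0, 0, 0], msg_vec=[2, 0, 0, 0]; VV[2]=max(VV[2],msg_vec) then VV[2][2]++ -> VV[2]=[2, 0, 1, 0]
Event 7: LOCAL 1: VV[1][1]++ -> VV[1]=[0, 4, 0, 2]
Event 8: LOCAL 1: VV[1][1]++ -> VV[1]=[0, 5, 0, 2]
Final vectors: VV[0]=[2, 0, 0, 0]; VV[1]=[0, 5, 0, 2]; VV[2]=[2, 0, 1, 0]; VV[3]=[0, 2, 0, 3]

Answer: 2 0 0 0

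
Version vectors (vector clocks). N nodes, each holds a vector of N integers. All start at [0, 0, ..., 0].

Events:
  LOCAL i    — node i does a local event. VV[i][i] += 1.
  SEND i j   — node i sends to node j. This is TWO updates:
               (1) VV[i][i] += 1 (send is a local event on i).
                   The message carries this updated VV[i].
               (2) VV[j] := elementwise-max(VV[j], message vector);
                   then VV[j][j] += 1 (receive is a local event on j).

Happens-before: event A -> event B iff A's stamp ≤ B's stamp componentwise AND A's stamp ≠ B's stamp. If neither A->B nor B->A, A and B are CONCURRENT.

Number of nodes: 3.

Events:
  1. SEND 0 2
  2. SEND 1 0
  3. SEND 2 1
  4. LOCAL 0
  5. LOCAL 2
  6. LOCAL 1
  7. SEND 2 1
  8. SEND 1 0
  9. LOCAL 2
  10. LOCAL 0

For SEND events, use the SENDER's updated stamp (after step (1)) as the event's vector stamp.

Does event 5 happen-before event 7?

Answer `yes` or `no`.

Initial: VV[0]=[0, 0, 0]
Initial: VV[1]=[0, 0, 0]
Initial: VV[2]=[0, 0, 0]
Event 1: SEND 0->2: VV[0][0]++ -> VV[0]=[1, 0, 0], msg_vec=[1, 0, 0]; VV[2]=max(VV[2],msg_vec) then VV[2][2]++ -> VV[2]=[1, 0, 1]
Event 2: SEND 1->0: VV[1][1]++ -> VV[1]=[0, 1, 0], msg_vec=[0, 1, 0]; VV[0]=max(VV[0],msg_vec) then VV[0][0]++ -> VV[0]=[2, 1, 0]
Event 3: SEND 2->1: VV[2][2]++ -> VV[2]=[1, 0, 2], msg_vec=[1, 0, 2]; VV[1]=max(VV[1],msg_vec) then VV[1][1]++ -> VV[1]=[1, 2, 2]
Event 4: LOCAL 0: VV[0][0]++ -> VV[0]=[3, 1, 0]
Event 5: LOCAL 2: VV[2][2]++ -> VV[2]=[1, 0, 3]
Event 6: LOCAL 1: VV[1][1]++ -> VV[1]=[1, 3, 2]
Event 7: SEND 2->1: VV[2][2]++ -> VV[2]=[1, 0, 4], msg_vec=[1, 0, 4]; VV[1]=max(VV[1],msg_vec) then VV[1][1]++ -> VV[1]=[1, 4, 4]
Event 8: SEND 1->0: VV[1][1]++ -> VV[1]=[1, 5, 4], msg_vec=[1, 5, 4]; VV[0]=max(VV[0],msg_vec) then VV[0][0]++ -> VV[0]=[4, 5, 4]
Event 9: LOCAL 2: VV[2][2]++ -> VV[2]=[1, 0, 5]
Event 10: LOCAL 0: VV[0][0]++ -> VV[0]=[5, 5, 4]
Event 5 stamp: [1, 0, 3]
Event 7 stamp: [1, 0, 4]
[1, 0, 3] <= [1, 0, 4]? True. Equal? False. Happens-before: True

Answer: yes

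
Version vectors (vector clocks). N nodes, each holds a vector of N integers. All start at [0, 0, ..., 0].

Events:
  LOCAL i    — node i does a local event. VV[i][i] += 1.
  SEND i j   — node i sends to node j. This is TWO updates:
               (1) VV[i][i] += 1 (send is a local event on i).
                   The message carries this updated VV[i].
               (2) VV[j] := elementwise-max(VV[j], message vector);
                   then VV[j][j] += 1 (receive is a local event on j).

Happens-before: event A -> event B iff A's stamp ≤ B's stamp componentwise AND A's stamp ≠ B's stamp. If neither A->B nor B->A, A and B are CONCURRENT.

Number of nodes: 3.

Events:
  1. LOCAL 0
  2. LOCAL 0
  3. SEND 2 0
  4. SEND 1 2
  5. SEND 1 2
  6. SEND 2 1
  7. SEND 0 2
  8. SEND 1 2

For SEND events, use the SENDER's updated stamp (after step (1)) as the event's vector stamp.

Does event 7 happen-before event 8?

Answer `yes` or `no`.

Answer: no

Derivation:
Initial: VV[0]=[0, 0, 0]
Initial: VV[1]=[0, 0, 0]
Initial: VV[2]=[0, 0, 0]
Event 1: LOCAL 0: VV[0][0]++ -> VV[0]=[1, 0, 0]
Event 2: LOCAL 0: VV[0][0]++ -> VV[0]=[2, 0, 0]
Event 3: SEND 2->0: VV[2][2]++ -> VV[2]=[0, 0, 1], msg_vec=[0, 0, 1]; VV[0]=max(VV[0],msg_vec) then VV[0][0]++ -> VV[0]=[3, 0, 1]
Event 4: SEND 1->2: VV[1][1]++ -> VV[1]=[0, 1, 0], msg_vec=[0, 1, 0]; VV[2]=max(VV[2],msg_vec) then VV[2][2]++ -> VV[2]=[0, 1, 2]
Event 5: SEND 1->2: VV[1][1]++ -> VV[1]=[0, 2, 0], msg_vec=[0, 2, 0]; VV[2]=max(VV[2],msg_vec) then VV[2][2]++ -> VV[2]=[0, 2, 3]
Event 6: SEND 2->1: VV[2][2]++ -> VV[2]=[0, 2, 4], msg_vec=[0, 2, 4]; VV[1]=max(VV[1],msg_vec) then VV[1][1]++ -> VV[1]=[0, 3, 4]
Event 7: SEND 0->2: VV[0][0]++ -> VV[0]=[4, 0, 1], msg_vec=[4, 0, 1]; VV[2]=max(VV[2],msg_vec) then VV[2][2]++ -> VV[2]=[4, 2, 5]
Event 8: SEND 1->2: VV[1][1]++ -> VV[1]=[0, 4, 4], msg_vec=[0, 4, 4]; VV[2]=max(VV[2],msg_vec) then VV[2][2]++ -> VV[2]=[4, 4, 6]
Event 7 stamp: [4, 0, 1]
Event 8 stamp: [0, 4, 4]
[4, 0, 1] <= [0, 4, 4]? False. Equal? False. Happens-before: False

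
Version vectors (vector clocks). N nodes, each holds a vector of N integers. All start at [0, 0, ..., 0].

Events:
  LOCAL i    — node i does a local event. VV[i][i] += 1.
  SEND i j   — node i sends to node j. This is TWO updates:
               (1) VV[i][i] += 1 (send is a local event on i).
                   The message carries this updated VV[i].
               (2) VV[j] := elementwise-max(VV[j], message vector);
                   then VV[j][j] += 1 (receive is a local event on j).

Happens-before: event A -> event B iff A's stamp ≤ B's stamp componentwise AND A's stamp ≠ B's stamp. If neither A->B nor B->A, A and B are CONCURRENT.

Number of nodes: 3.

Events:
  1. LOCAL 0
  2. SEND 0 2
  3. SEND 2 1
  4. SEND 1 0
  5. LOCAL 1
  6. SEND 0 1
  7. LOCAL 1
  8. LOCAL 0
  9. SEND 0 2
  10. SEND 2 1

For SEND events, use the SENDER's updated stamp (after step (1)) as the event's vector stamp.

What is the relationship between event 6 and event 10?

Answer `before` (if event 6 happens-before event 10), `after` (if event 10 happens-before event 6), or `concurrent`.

Initial: VV[0]=[0, 0, 0]
Initial: VV[1]=[0, 0, 0]
Initial: VV[2]=[0, 0, 0]
Event 1: LOCAL 0: VV[0][0]++ -> VV[0]=[1, 0, 0]
Event 2: SEND 0->2: VV[0][0]++ -> VV[0]=[2, 0, 0], msg_vec=[2, 0, 0]; VV[2]=max(VV[2],msg_vec) then VV[2][2]++ -> VV[2]=[2, 0, 1]
Event 3: SEND 2->1: VV[2][2]++ -> VV[2]=[2, 0, 2], msg_vec=[2, 0, 2]; VV[1]=max(VV[1],msg_vec) then VV[1][1]++ -> VV[1]=[2, 1, 2]
Event 4: SEND 1->0: VV[1][1]++ -> VV[1]=[2, 2, 2], msg_vec=[2, 2, 2]; VV[0]=max(VV[0],msg_vec) then VV[0][0]++ -> VV[0]=[3, 2, 2]
Event 5: LOCAL 1: VV[1][1]++ -> VV[1]=[2, 3, 2]
Event 6: SEND 0->1: VV[0][0]++ -> VV[0]=[4, 2, 2], msg_vec=[4, 2, 2]; VV[1]=max(VV[1],msg_vec) then VV[1][1]++ -> VV[1]=[4, 4, 2]
Event 7: LOCAL 1: VV[1][1]++ -> VV[1]=[4, 5, 2]
Event 8: LOCAL 0: VV[0][0]++ -> VV[0]=[5, 2, 2]
Event 9: SEND 0->2: VV[0][0]++ -> VV[0]=[6, 2, 2], msg_vec=[6, 2, 2]; VV[2]=max(VV[2],msg_vec) then VV[2][2]++ -> VV[2]=[6, 2, 3]
Event 10: SEND 2->1: VV[2][2]++ -> VV[2]=[6, 2, 4], msg_vec=[6, 2, 4]; VV[1]=max(VV[1],msg_vec) then VV[1][1]++ -> VV[1]=[6, 6, 4]
Event 6 stamp: [4, 2, 2]
Event 10 stamp: [6, 2, 4]
[4, 2, 2] <= [6, 2, 4]? True
[6, 2, 4] <= [4, 2, 2]? False
Relation: before

Answer: before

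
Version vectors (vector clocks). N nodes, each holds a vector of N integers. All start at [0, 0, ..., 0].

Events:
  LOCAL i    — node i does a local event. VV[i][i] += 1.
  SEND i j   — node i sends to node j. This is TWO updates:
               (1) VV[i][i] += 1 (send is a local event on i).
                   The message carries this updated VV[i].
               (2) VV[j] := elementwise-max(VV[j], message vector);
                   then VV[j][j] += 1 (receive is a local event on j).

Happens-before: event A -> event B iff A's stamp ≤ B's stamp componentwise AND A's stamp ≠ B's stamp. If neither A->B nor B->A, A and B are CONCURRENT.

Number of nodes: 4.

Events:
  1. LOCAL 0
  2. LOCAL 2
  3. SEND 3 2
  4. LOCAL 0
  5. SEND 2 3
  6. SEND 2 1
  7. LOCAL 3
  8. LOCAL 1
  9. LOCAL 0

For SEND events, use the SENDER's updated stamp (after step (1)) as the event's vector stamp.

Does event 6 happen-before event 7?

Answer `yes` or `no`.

Answer: no

Derivation:
Initial: VV[0]=[0, 0, 0, 0]
Initial: VV[1]=[0, 0, 0, 0]
Initial: VV[2]=[0, 0, 0, 0]
Initial: VV[3]=[0, 0, 0, 0]
Event 1: LOCAL 0: VV[0][0]++ -> VV[0]=[1, 0, 0, 0]
Event 2: LOCAL 2: VV[2][2]++ -> VV[2]=[0, 0, 1, 0]
Event 3: SEND 3->2: VV[3][3]++ -> VV[3]=[0, 0, 0, 1], msg_vec=[0, 0, 0, 1]; VV[2]=max(VV[2],msg_vec) then VV[2][2]++ -> VV[2]=[0, 0, 2, 1]
Event 4: LOCAL 0: VV[0][0]++ -> VV[0]=[2, 0, 0, 0]
Event 5: SEND 2->3: VV[2][2]++ -> VV[2]=[0, 0, 3, 1], msg_vec=[0, 0, 3, 1]; VV[3]=max(VV[3],msg_vec) then VV[3][3]++ -> VV[3]=[0, 0, 3, 2]
Event 6: SEND 2->1: VV[2][2]++ -> VV[2]=[0, 0, 4, 1], msg_vec=[0, 0, 4, 1]; VV[1]=max(VV[1],msg_vec) then VV[1][1]++ -> VV[1]=[0, 1, 4, 1]
Event 7: LOCAL 3: VV[3][3]++ -> VV[3]=[0, 0, 3, 3]
Event 8: LOCAL 1: VV[1][1]++ -> VV[1]=[0, 2, 4, 1]
Event 9: LOCAL 0: VV[0][0]++ -> VV[0]=[3, 0, 0, 0]
Event 6 stamp: [0, 0, 4, 1]
Event 7 stamp: [0, 0, 3, 3]
[0, 0, 4, 1] <= [0, 0, 3, 3]? False. Equal? False. Happens-before: False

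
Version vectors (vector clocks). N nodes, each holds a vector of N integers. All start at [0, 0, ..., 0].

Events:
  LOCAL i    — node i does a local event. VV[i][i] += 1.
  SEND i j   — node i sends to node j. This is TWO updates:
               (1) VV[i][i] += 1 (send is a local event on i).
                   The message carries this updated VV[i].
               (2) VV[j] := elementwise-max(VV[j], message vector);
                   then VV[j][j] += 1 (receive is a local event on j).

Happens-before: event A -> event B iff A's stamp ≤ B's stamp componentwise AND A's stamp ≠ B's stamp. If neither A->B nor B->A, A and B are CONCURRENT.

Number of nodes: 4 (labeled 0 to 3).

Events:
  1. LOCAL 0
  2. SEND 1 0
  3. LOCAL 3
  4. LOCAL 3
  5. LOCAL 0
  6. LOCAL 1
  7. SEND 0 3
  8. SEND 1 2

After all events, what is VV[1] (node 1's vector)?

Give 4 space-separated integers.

Initial: VV[0]=[0, 0, 0, 0]
Initial: VV[1]=[0, 0, 0, 0]
Initial: VV[2]=[0, 0, 0, 0]
Initial: VV[3]=[0, 0, 0, 0]
Event 1: LOCAL 0: VV[0][0]++ -> VV[0]=[1, 0, 0, 0]
Event 2: SEND 1->0: VV[1][1]++ -> VV[1]=[0, 1, 0, 0], msg_vec=[0, 1, 0, 0]; VV[0]=max(VV[0],msg_vec) then VV[0][0]++ -> VV[0]=[2, 1, 0, 0]
Event 3: LOCAL 3: VV[3][3]++ -> VV[3]=[0, 0, 0, 1]
Event 4: LOCAL 3: VV[3][3]++ -> VV[3]=[0, 0, 0, 2]
Event 5: LOCAL 0: VV[0][0]++ -> VV[0]=[3, 1, 0, 0]
Event 6: LOCAL 1: VV[1][1]++ -> VV[1]=[0, 2, 0, 0]
Event 7: SEND 0->3: VV[0][0]++ -> VV[0]=[4, 1, 0, 0], msg_vec=[4, 1, 0, 0]; VV[3]=max(VV[3],msg_vec) then VV[3][3]++ -> VV[3]=[4, 1, 0, 3]
Event 8: SEND 1->2: VV[1][1]++ -> VV[1]=[0, 3, 0, 0], msg_vec=[0, 3, 0, 0]; VV[2]=max(VV[2],msg_vec) then VV[2][2]++ -> VV[2]=[0, 3, 1, 0]
Final vectors: VV[0]=[4, 1, 0, 0]; VV[1]=[0, 3, 0, 0]; VV[2]=[0, 3, 1, 0]; VV[3]=[4, 1, 0, 3]

Answer: 0 3 0 0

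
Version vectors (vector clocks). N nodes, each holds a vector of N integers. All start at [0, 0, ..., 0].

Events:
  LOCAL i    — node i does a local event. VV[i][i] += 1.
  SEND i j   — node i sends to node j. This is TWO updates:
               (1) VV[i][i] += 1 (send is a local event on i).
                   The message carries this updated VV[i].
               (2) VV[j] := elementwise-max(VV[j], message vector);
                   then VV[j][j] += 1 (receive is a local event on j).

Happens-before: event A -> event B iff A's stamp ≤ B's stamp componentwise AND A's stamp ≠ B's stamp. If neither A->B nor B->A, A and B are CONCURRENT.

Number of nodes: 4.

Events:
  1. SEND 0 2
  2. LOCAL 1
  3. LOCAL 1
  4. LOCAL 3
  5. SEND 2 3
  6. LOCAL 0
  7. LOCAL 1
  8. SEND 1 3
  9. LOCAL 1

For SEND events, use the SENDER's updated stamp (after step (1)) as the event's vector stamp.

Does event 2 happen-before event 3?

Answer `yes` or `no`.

Initial: VV[0]=[0, 0, 0, 0]
Initial: VV[1]=[0, 0, 0, 0]
Initial: VV[2]=[0, 0, 0, 0]
Initial: VV[3]=[0, 0, 0, 0]
Event 1: SEND 0->2: VV[0][0]++ -> VV[0]=[1, 0, 0, 0], msg_vec=[1, 0, 0, 0]; VV[2]=max(VV[2],msg_vec) then VV[2][2]++ -> VV[2]=[1, 0, 1, 0]
Event 2: LOCAL 1: VV[1][1]++ -> VV[1]=[0, 1, 0, 0]
Event 3: LOCAL 1: VV[1][1]++ -> VV[1]=[0, 2, 0, 0]
Event 4: LOCAL 3: VV[3][3]++ -> VV[3]=[0, 0, 0, 1]
Event 5: SEND 2->3: VV[2][2]++ -> VV[2]=[1, 0, 2, 0], msg_vec=[1, 0, 2, 0]; VV[3]=max(VV[3],msg_vec) then VV[3][3]++ -> VV[3]=[1, 0, 2, 2]
Event 6: LOCAL 0: VV[0][0]++ -> VV[0]=[2, 0, 0, 0]
Event 7: LOCAL 1: VV[1][1]++ -> VV[1]=[0, 3, 0, 0]
Event 8: SEND 1->3: VV[1][1]++ -> VV[1]=[0, 4, 0, 0], msg_vec=[0, 4, 0, 0]; VV[3]=max(VV[3],msg_vec) then VV[3][3]++ -> VV[3]=[1, 4, 2, 3]
Event 9: LOCAL 1: VV[1][1]++ -> VV[1]=[0, 5, 0, 0]
Event 2 stamp: [0, 1, 0, 0]
Event 3 stamp: [0, 2, 0, 0]
[0, 1, 0, 0] <= [0, 2, 0, 0]? True. Equal? False. Happens-before: True

Answer: yes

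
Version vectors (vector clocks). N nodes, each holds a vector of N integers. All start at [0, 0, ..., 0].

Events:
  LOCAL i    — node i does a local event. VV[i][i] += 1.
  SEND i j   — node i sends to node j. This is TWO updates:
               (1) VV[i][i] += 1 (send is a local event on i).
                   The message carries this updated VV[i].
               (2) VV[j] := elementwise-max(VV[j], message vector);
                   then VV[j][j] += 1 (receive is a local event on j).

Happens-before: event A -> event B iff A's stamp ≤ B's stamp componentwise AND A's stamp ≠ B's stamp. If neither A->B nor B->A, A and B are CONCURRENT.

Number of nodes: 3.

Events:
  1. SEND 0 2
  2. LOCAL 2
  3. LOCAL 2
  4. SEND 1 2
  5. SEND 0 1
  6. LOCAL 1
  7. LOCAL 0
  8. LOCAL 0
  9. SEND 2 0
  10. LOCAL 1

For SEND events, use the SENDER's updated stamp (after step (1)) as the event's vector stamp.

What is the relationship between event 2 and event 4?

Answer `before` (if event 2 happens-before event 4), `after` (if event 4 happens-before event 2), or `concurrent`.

Answer: concurrent

Derivation:
Initial: VV[0]=[0, 0, 0]
Initial: VV[1]=[0, 0, 0]
Initial: VV[2]=[0, 0, 0]
Event 1: SEND 0->2: VV[0][0]++ -> VV[0]=[1, 0, 0], msg_vec=[1, 0, 0]; VV[2]=max(VV[2],msg_vec) then VV[2][2]++ -> VV[2]=[1, 0, 1]
Event 2: LOCAL 2: VV[2][2]++ -> VV[2]=[1, 0, 2]
Event 3: LOCAL 2: VV[2][2]++ -> VV[2]=[1, 0, 3]
Event 4: SEND 1->2: VV[1][1]++ -> VV[1]=[0, 1, 0], msg_vec=[0, 1, 0]; VV[2]=max(VV[2],msg_vec) then VV[2][2]++ -> VV[2]=[1, 1, 4]
Event 5: SEND 0->1: VV[0][0]++ -> VV[0]=[2, 0, 0], msg_vec=[2, 0, 0]; VV[1]=max(VV[1],msg_vec) then VV[1][1]++ -> VV[1]=[2, 2, 0]
Event 6: LOCAL 1: VV[1][1]++ -> VV[1]=[2, 3, 0]
Event 7: LOCAL 0: VV[0][0]++ -> VV[0]=[3, 0, 0]
Event 8: LOCAL 0: VV[0][0]++ -> VV[0]=[4, 0, 0]
Event 9: SEND 2->0: VV[2][2]++ -> VV[2]=[1, 1, 5], msg_vec=[1, 1, 5]; VV[0]=max(VV[0],msg_vec) then VV[0][0]++ -> VV[0]=[5, 1, 5]
Event 10: LOCAL 1: VV[1][1]++ -> VV[1]=[2, 4, 0]
Event 2 stamp: [1, 0, 2]
Event 4 stamp: [0, 1, 0]
[1, 0, 2] <= [0, 1, 0]? False
[0, 1, 0] <= [1, 0, 2]? False
Relation: concurrent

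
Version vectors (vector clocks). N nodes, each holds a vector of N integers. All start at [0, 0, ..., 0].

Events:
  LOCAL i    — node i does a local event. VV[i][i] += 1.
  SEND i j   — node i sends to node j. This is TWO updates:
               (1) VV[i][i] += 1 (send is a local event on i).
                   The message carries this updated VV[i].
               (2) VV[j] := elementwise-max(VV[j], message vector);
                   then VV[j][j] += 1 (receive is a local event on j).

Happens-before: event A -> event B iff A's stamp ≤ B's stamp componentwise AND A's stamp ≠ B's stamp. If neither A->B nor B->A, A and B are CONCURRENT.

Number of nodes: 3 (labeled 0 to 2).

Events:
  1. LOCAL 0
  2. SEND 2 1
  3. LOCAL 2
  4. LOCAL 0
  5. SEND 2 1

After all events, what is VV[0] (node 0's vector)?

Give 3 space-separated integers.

Initial: VV[0]=[0, 0, 0]
Initial: VV[1]=[0, 0, 0]
Initial: VV[2]=[0, 0, 0]
Event 1: LOCAL 0: VV[0][0]++ -> VV[0]=[1, 0, 0]
Event 2: SEND 2->1: VV[2][2]++ -> VV[2]=[0, 0, 1], msg_vec=[0, 0, 1]; VV[1]=max(VV[1],msg_vec) then VV[1][1]++ -> VV[1]=[0, 1, 1]
Event 3: LOCAL 2: VV[2][2]++ -> VV[2]=[0, 0, 2]
Event 4: LOCAL 0: VV[0][0]++ -> VV[0]=[2, 0, 0]
Event 5: SEND 2->1: VV[2][2]++ -> VV[2]=[0, 0, 3], msg_vec=[0, 0, 3]; VV[1]=max(VV[1],msg_vec) then VV[1][1]++ -> VV[1]=[0, 2, 3]
Final vectors: VV[0]=[2, 0, 0]; VV[1]=[0, 2, 3]; VV[2]=[0, 0, 3]

Answer: 2 0 0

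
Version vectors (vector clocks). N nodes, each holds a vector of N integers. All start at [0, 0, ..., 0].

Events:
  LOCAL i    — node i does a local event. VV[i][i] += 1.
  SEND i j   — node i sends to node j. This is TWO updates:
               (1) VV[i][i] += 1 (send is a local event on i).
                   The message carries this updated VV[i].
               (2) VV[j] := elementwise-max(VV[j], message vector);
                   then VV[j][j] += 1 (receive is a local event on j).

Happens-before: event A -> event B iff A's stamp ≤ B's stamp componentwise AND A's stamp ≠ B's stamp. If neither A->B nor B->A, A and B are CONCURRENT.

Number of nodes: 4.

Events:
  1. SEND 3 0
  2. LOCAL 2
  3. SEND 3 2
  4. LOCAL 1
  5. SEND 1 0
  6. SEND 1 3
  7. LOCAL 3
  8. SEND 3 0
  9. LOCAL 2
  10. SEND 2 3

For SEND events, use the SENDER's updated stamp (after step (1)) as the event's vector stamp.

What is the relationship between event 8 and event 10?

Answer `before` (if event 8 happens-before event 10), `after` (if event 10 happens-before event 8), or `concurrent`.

Initial: VV[0]=[0, 0, 0, 0]
Initial: VV[1]=[0, 0, 0, 0]
Initial: VV[2]=[0, 0, 0, 0]
Initial: VV[3]=[0, 0, 0, 0]
Event 1: SEND 3->0: VV[3][3]++ -> VV[3]=[0, 0, 0, 1], msg_vec=[0, 0, 0, 1]; VV[0]=max(VV[0],msg_vec) then VV[0][0]++ -> VV[0]=[1, 0, 0, 1]
Event 2: LOCAL 2: VV[2][2]++ -> VV[2]=[0, 0, 1, 0]
Event 3: SEND 3->2: VV[3][3]++ -> VV[3]=[0, 0, 0, 2], msg_vec=[0, 0, 0, 2]; VV[2]=max(VV[2],msg_vec) then VV[2][2]++ -> VV[2]=[0, 0, 2, 2]
Event 4: LOCAL 1: VV[1][1]++ -> VV[1]=[0, 1, 0, 0]
Event 5: SEND 1->0: VV[1][1]++ -> VV[1]=[0, 2, 0, 0], msg_vec=[0, 2, 0, 0]; VV[0]=max(VV[0],msg_vec) then VV[0][0]++ -> VV[0]=[2, 2, 0, 1]
Event 6: SEND 1->3: VV[1][1]++ -> VV[1]=[0, 3, 0, 0], msg_vec=[0, 3, 0, 0]; VV[3]=max(VV[3],msg_vec) then VV[3][3]++ -> VV[3]=[0, 3, 0, 3]
Event 7: LOCAL 3: VV[3][3]++ -> VV[3]=[0, 3, 0, 4]
Event 8: SEND 3->0: VV[3][3]++ -> VV[3]=[0, 3, 0, 5], msg_vec=[0, 3, 0, 5]; VV[0]=max(VV[0],msg_vec) then VV[0][0]++ -> VV[0]=[3, 3, 0, 5]
Event 9: LOCAL 2: VV[2][2]++ -> VV[2]=[0, 0, 3, 2]
Event 10: SEND 2->3: VV[2][2]++ -> VV[2]=[0, 0, 4, 2], msg_vec=[0, 0, 4, 2]; VV[3]=max(VV[3],msg_vec) then VV[3][3]++ -> VV[3]=[0, 3, 4, 6]
Event 8 stamp: [0, 3, 0, 5]
Event 10 stamp: [0, 0, 4, 2]
[0, 3, 0, 5] <= [0, 0, 4, 2]? False
[0, 0, 4, 2] <= [0, 3, 0, 5]? False
Relation: concurrent

Answer: concurrent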